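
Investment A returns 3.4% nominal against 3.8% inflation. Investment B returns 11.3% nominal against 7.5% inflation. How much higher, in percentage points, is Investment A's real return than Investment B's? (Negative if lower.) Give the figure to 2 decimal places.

-3.92

Investment A real return: 1.034/1.038 − 1 = -0.385%.
Investment B real return: 1.113/1.075 − 1 = 3.535%.
Difference: -0.385 − 3.535 = -3.920 pp.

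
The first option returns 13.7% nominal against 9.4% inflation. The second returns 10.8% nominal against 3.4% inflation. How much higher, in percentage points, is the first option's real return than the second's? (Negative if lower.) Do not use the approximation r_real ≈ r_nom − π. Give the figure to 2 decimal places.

The first option real return: 1.137/1.094 − 1 = 3.931%.
The second real return: 1.108/1.034 − 1 = 7.157%.
Difference: 3.931 − 7.157 = -3.226 pp.

-3.23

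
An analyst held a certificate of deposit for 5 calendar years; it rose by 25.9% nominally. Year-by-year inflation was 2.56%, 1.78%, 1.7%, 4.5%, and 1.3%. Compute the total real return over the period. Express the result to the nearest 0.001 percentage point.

12.031%

Cumulative inflation factor: 1.0256 × 1.0178 × 1.017 × 1.045 × 1.013 ≈ 1.12380.
Nominal growth factor: 1.25900. Real growth factor = 1.25900 / 1.12380 ≈ 1.12031.
Total real return ≈ 12.0311%.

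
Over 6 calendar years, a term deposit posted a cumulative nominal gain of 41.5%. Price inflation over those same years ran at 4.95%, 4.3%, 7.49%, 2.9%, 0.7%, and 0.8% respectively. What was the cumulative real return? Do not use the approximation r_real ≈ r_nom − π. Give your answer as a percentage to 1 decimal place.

Cumulative inflation factor: 1.0495 × 1.043 × 1.0749 × 1.029 × 1.007 × 1.008 ≈ 1.22897.
Nominal growth factor: 1.41500. Real growth factor = 1.41500 / 1.22897 ≈ 1.15137.
Total real return ≈ 15.1374%.

15.1%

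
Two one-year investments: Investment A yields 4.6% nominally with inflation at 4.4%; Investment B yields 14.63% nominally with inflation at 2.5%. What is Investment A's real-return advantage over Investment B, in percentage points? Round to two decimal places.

Investment A real return: 1.046/1.044 − 1 = 0.192%.
Investment B real return: 1.1463/1.025 − 1 = 11.834%.
Difference: 0.192 − 11.834 = -11.642 pp.

-11.64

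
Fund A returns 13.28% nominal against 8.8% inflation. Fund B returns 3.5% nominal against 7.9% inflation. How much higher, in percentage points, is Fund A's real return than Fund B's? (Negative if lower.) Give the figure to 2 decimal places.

8.20

Fund A real return: 1.1328/1.088 − 1 = 4.118%.
Fund B real return: 1.035/1.079 − 1 = -4.078%.
Difference: 4.118 − (-4.078) = 8.196 pp.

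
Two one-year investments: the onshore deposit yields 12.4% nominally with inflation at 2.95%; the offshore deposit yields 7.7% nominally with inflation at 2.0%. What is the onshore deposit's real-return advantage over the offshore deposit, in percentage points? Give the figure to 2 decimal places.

The onshore deposit real return: 1.124/1.0295 − 1 = 9.179%.
The offshore deposit real return: 1.077/1.020 − 1 = 5.588%.
Difference: 9.179 − 5.588 = 3.591 pp.

3.59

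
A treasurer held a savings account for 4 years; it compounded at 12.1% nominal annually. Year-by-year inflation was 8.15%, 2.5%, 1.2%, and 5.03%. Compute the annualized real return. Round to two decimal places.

Cumulative inflation factor: 1.0815 × 1.025 × 1.012 × 1.0503 ≈ 1.17827.
Nominal growth factor: 1.57915. Real growth factor = 1.57915 / 1.17827 ≈ 1.34023.
Annualized: 1.34023^(1/4) − 1 ≈ 0.07596.

7.60%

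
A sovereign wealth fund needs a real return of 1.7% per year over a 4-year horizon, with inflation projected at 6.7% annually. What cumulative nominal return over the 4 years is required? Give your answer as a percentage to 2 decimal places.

38.66%

Required annual nominal rate: (1+1.7%)(1+6.7%) − 1 = 8.5139%.
Cumulative over 4 years: (1 + 0.085139)^4 − 1 ≈ 0.38657.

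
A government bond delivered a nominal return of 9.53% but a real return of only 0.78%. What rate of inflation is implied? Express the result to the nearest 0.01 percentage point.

8.68%

From (1+r_nom) = (1+r_real)(1+π), we get 1+π = (1 + 9.53%)/(1 + 0.78%) = 1.0953/1.0078 ≈ 1.08682.
So π ≈ 8.6823%.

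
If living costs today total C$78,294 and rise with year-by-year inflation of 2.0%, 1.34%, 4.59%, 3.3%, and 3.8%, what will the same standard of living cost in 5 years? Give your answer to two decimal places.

Cumulative price-level factor: 1.020 × 1.0134 × 1.0459 × 1.033 × 1.038 ≈ 1.1592281260.
Multiplying C$78,294 by the price-level factor gives the future nominal sum.

C$90,760.61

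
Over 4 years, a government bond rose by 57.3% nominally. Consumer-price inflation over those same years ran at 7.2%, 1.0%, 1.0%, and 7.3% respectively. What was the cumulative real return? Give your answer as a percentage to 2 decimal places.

Cumulative inflation factor: 1.072 × 1.010 × 1.010 × 1.073 ≈ 1.17338.
Nominal growth factor: 1.57300. Real growth factor = 1.57300 / 1.17338 ≈ 1.34058.
Total real return ≈ 34.0576%.

34.06%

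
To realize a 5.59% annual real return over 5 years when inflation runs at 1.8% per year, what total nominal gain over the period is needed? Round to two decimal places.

43.50%

Required annual nominal rate: (1+5.59%)(1+1.8%) − 1 = 7.49062%.
Cumulative over 5 years: (1 + 0.0749062)^5 − 1 ≈ 0.43500.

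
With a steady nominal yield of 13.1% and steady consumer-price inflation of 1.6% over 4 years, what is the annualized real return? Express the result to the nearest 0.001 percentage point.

11.319%

With constant rates the annual real return is the same each year: (1+13.1%)/(1+1.6%) − 1 = 0.11319.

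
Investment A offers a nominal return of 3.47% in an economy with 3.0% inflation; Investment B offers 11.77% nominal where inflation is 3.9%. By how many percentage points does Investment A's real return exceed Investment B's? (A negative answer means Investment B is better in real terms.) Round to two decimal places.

Investment A real return: 1.0347/1.030 − 1 = 0.456%.
Investment B real return: 1.1177/1.039 − 1 = 7.575%.
Difference: 0.456 − 7.575 = -7.119 pp.

-7.12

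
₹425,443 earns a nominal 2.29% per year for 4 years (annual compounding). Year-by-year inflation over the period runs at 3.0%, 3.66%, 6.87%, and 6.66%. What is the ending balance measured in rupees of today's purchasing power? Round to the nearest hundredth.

Nominal value at maturity: ₹425,443 × (1 + 2.29%)^4 ≈ ₹465,772.77.
Price-level factor over 4 years: 1.030 × 1.0366 × 1.0687 × 1.0666 ≈ 1.2170427062.
The maturity value deflated by that factor is the answer in today's purchasing power.

₹382,708.65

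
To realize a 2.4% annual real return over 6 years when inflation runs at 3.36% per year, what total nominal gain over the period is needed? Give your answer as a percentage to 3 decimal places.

Required annual nominal rate: (1+2.4%)(1+3.36%) − 1 = 5.84064%.
Cumulative over 6 years: (1 + 0.0584064)^6 − 1 ≈ 0.40577.

40.577%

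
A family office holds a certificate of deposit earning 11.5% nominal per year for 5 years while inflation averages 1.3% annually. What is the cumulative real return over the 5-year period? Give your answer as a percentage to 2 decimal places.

The annual real rate is (1+11.5%)/(1+1.3%) − 1 = 10.0691%.
Compounded over 5 years: (1 + 0.100691)^5 − 1 ≈ 0.61557.

61.56%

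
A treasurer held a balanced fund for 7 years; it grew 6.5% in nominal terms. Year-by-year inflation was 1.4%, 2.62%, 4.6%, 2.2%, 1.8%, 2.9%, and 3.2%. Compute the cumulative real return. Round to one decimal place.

Cumulative inflation factor: 1.014 × 1.0262 × 1.046 × 1.022 × 1.018 × 1.029 × 1.032 ≈ 1.20253.
Nominal growth factor: 1.06500. Real growth factor = 1.06500 / 1.20253 ≈ 0.88563.
Total real return ≈ -11.4366%.

-11.4%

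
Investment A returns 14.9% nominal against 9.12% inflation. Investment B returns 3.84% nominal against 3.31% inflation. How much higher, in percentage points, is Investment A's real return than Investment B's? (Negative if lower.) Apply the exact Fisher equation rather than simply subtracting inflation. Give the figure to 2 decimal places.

Investment A real return: 1.149/1.0912 − 1 = 5.297%.
Investment B real return: 1.0384/1.0331 − 1 = 0.513%.
Difference: 5.297 − 0.513 = 4.784 pp.

4.78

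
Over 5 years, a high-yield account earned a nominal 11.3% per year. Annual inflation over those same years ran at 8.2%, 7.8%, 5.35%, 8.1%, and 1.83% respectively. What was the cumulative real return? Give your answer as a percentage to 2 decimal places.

26.27%

Cumulative inflation factor: 1.082 × 1.078 × 1.0535 × 1.081 × 1.0183 ≈ 1.35264.
Nominal growth factor: 1.70795. Real growth factor = 1.70795 / 1.35264 ≈ 1.26268.
Total real return ≈ 26.2682%.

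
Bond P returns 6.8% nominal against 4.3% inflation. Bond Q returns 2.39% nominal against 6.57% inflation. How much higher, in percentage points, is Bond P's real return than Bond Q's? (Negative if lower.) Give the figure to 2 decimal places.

Bond P real return: 1.068/1.043 − 1 = 2.397%.
Bond Q real return: 1.0239/1.0657 − 1 = -3.922%.
Difference: 2.397 − (-3.922) = 6.319 pp.

6.32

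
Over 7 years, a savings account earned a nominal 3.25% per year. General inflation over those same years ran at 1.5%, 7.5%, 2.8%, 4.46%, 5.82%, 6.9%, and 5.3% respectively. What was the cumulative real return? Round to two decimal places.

-10.37%

Cumulative inflation factor: 1.015 × 1.075 × 1.028 × 1.0446 × 1.0582 × 1.069 × 1.053 ≈ 1.39570.
Nominal growth factor: 1.25092. Real growth factor = 1.25092 / 1.39570 ≈ 0.89627.
Total real return ≈ -10.3730%.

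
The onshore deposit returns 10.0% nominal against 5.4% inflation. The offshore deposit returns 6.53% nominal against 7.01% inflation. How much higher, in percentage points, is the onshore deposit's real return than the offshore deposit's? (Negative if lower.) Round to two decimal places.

4.81

The onshore deposit real return: 1.100/1.054 − 1 = 4.364%.
The offshore deposit real return: 1.0653/1.0701 − 1 = -0.449%.
Difference: 4.364 − (-0.449) = 4.813 pp.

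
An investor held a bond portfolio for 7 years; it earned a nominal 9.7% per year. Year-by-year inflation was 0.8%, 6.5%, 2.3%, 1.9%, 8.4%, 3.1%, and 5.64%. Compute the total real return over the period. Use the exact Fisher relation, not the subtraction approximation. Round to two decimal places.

Cumulative inflation factor: 1.008 × 1.065 × 1.023 × 1.019 × 1.084 × 1.031 × 1.0564 ≈ 1.32122.
Nominal growth factor: 1.91182. Real growth factor = 1.91182 / 1.32122 ≈ 1.44701.
Total real return ≈ 44.7005%.

44.70%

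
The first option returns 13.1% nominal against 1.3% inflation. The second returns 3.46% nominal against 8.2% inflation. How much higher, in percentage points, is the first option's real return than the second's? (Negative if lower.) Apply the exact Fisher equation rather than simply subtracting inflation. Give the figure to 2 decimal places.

16.03

The first option real return: 1.131/1.013 − 1 = 11.649%.
The second real return: 1.0346/1.082 − 1 = -4.381%.
Difference: 11.649 − (-4.381) = 16.030 pp.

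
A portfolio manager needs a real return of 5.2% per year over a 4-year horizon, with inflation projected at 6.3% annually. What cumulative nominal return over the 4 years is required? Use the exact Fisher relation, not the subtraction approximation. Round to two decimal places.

56.39%

Required annual nominal rate: (1+5.2%)(1+6.3%) − 1 = 11.8276%.
Cumulative over 4 years: (1 + 0.118276)^4 − 1 ≈ 0.56385.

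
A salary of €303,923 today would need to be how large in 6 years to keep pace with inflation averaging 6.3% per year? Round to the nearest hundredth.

€438,493.49

Cumulative price-level factor: (1+6.3%)^6 ≈ 1.4427782516.
The nominal amount required is €303,923 scaled up by that factor.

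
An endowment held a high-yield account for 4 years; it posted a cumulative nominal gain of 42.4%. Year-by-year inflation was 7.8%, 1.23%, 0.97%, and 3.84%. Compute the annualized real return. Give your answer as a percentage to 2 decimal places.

5.62%

Cumulative inflation factor: 1.078 × 1.0123 × 1.0097 × 1.0384 ≈ 1.14416.
Nominal growth factor: 1.42400. Real growth factor = 1.42400 / 1.14416 ≈ 1.24459.
Annualized: 1.24459^(1/4) − 1 ≈ 0.05622.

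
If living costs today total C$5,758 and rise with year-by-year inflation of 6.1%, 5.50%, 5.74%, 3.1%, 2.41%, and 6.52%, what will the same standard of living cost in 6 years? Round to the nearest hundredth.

Cumulative price-level factor: 1.061 × 1.0550 × 1.0574 × 1.031 × 1.0241 × 1.0652 ≈ 1.3311878307.
Multiplying C$5,758 by the price-level factor gives the future nominal sum.

C$7,664.98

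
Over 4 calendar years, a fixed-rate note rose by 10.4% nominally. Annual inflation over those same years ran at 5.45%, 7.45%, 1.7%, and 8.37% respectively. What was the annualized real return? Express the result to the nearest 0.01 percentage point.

Cumulative inflation factor: 1.0545 × 1.0745 × 1.017 × 1.0837 ≈ 1.24877.
Nominal growth factor: 1.10400. Real growth factor = 1.10400 / 1.24877 ≈ 0.88407.
Annualized: 0.88407^(1/4) − 1 ≈ -0.03034.

-3.03%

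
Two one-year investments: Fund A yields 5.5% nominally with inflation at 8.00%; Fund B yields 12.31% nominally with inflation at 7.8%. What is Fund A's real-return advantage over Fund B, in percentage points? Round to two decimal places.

Fund A real return: 1.055/1.0800 − 1 = -2.315%.
Fund B real return: 1.1231/1.078 − 1 = 4.184%.
Difference: -2.315 − 4.184 = -6.499 pp.

-6.50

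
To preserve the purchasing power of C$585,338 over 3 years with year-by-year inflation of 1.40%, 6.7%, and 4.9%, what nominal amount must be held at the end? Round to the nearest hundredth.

Cumulative price-level factor: 1.0140 × 1.067 × 1.049 = 1.134952962.
Multiplying C$585,338 by the price-level factor gives the future nominal sum.

C$664,331.10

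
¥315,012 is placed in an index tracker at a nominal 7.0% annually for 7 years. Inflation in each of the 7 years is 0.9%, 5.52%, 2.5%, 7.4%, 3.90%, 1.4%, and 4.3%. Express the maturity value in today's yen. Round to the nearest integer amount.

¥392,755

Nominal value at maturity: ¥315,012 × (1 + 7.0%)^7 ≈ ¥505,840.
Price-level factor over 7 years: 1.009 × 1.0552 × 1.025 × 1.074 × 1.0390 × 1.014 × 1.043 ≈ 1.2879289534.
Dividing the nominal maturity value by the price-level factor gives the value in today's money.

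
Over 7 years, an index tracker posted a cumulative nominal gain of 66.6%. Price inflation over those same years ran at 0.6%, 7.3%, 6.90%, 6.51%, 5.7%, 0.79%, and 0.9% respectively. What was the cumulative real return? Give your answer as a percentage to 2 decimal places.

26.10%

Cumulative inflation factor: 1.006 × 1.073 × 1.0690 × 1.0651 × 1.057 × 1.0079 × 1.009 ≈ 1.32114.
Nominal growth factor: 1.66600. Real growth factor = 1.66600 / 1.32114 ≈ 1.26103.
Total real return ≈ 26.1031%.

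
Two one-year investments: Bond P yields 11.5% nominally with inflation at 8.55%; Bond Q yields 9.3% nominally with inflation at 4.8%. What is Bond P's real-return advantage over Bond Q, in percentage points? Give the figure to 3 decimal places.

Bond P real return: 1.115/1.0855 − 1 = 2.7176%.
Bond Q real return: 1.093/1.048 − 1 = 4.2939%.
Difference: 2.7176 − 4.2939 = -1.5763 pp.

-1.576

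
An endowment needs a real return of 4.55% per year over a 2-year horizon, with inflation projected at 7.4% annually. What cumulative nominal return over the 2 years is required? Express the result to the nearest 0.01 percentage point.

26.08%

Required annual nominal rate: (1+4.55%)(1+7.4%) − 1 = 12.2867%.
Cumulative over 2 years: (1 + 0.122867)^2 − 1 ≈ 0.26083.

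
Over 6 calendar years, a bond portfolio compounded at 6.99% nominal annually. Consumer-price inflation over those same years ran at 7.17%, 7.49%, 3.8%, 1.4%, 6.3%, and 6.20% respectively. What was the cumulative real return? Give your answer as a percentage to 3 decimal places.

9.578%

Cumulative inflation factor: 1.0717 × 1.0749 × 1.038 × 1.014 × 1.063 × 1.0620 ≈ 1.36878.
Nominal growth factor: 1.49989. Real growth factor = 1.49989 / 1.36878 ≈ 1.09578.
Total real return ≈ 9.5783%.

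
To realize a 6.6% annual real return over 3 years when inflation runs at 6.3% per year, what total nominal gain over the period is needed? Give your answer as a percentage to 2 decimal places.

Required annual nominal rate: (1+6.6%)(1+6.3%) − 1 = 13.3158%.
Cumulative over 3 years: (1 + 0.133158)^3 − 1 ≈ 0.45503.

45.50%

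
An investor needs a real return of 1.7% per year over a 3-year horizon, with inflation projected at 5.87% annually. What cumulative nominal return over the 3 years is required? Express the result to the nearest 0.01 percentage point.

24.82%

Required annual nominal rate: (1+1.7%)(1+5.87%) − 1 = 7.66979%.
Cumulative over 3 years: (1 + 0.0766979)^3 − 1 ≈ 0.24819.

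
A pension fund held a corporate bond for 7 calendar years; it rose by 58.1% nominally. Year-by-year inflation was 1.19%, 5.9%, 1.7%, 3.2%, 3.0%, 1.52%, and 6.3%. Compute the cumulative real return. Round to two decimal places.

26.47%

Cumulative inflation factor: 1.0119 × 1.059 × 1.017 × 1.032 × 1.030 × 1.0152 × 1.063 ≈ 1.25013.
Nominal growth factor: 1.58100. Real growth factor = 1.58100 / 1.25013 ≈ 1.26467.
Total real return ≈ 26.4665%.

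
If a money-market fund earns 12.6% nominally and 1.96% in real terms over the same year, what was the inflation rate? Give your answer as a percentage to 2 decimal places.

10.44%

From (1+r_nom) = (1+r_real)(1+π), we get 1+π = (1 + 12.6%)/(1 + 1.96%) = 1.126/1.0196 ≈ 1.10435.
So π ≈ 10.4355%.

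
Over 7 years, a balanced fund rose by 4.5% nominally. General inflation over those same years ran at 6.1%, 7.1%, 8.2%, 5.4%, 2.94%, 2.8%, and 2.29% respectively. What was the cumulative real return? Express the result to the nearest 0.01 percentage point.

Cumulative inflation factor: 1.061 × 1.071 × 1.082 × 1.054 × 1.0294 × 1.028 × 1.0229 ≈ 1.40276.
Nominal growth factor: 1.04500. Real growth factor = 1.04500 / 1.40276 ≈ 0.74496.
Total real return ≈ -25.5040%.

-25.50%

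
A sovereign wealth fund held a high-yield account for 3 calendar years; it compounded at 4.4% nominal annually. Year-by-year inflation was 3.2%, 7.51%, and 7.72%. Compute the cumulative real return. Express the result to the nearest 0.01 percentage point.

-4.79%

Cumulative inflation factor: 1.032 × 1.0751 × 1.0772 ≈ 1.19516.
Nominal growth factor: 1.13789. Real growth factor = 1.13789 / 1.19516 ≈ 0.95209.
Total real return ≈ -4.7913%.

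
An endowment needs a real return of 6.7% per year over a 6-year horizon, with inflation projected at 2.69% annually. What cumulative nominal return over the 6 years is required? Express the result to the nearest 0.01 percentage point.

73.04%

Required annual nominal rate: (1+6.7%)(1+2.69%) − 1 = 9.57023%.
Cumulative over 6 years: (1 + 0.0957023)^6 − 1 ≈ 0.73044.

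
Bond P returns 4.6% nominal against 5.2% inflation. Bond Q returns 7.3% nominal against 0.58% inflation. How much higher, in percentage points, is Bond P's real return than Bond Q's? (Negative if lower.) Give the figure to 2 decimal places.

Bond P real return: 1.046/1.052 − 1 = -0.570%.
Bond Q real return: 1.073/1.0058 − 1 = 6.681%.
Difference: -0.570 − 6.681 = -7.251 pp.

-7.25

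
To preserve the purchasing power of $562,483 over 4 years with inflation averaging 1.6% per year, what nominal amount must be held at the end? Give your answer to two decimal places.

$599,355.14

Cumulative price-level factor: (1+1.6%)^4 ≈ 1.0655524495.
Multiplying $562,483 by the price-level factor gives the future nominal sum.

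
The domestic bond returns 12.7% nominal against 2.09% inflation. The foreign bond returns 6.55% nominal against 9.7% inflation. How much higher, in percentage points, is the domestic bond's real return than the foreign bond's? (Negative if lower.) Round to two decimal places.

13.26

The domestic bond real return: 1.127/1.0209 − 1 = 10.393%.
The foreign bond real return: 1.0655/1.097 − 1 = -2.871%.
Difference: 10.393 − (-2.871) = 13.264 pp.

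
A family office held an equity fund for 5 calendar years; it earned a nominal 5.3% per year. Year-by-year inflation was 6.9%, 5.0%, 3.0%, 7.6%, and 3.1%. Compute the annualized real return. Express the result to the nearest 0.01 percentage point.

0.19%

Cumulative inflation factor: 1.069 × 1.050 × 1.030 × 1.076 × 1.031 ≈ 1.28255.
Nominal growth factor: 1.29462. Real growth factor = 1.29462 / 1.28255 ≈ 1.00941.
Annualized: 1.00941^(1/5) − 1 ≈ 0.00187.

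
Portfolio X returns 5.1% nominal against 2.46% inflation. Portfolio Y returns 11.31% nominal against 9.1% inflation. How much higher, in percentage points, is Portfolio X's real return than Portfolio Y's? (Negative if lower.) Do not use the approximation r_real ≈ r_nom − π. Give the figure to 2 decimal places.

0.55

Portfolio X real return: 1.051/1.0246 − 1 = 2.577%.
Portfolio Y real return: 1.1131/1.091 − 1 = 2.026%.
Difference: 2.577 − 2.026 = 0.551 pp.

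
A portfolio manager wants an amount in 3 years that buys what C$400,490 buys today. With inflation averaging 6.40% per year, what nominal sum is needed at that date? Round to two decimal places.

C$482,410.29

Cumulative price-level factor: (1+6.40%)^3 = 1.204550144.
Multiplying C$400,490 by the price-level factor gives the future nominal sum.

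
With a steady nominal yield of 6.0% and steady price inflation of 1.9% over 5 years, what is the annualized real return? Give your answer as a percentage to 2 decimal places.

With constant rates the annual real return is the same each year: (1+6.0%)/(1+1.9%) − 1 = 0.04024.

4.02%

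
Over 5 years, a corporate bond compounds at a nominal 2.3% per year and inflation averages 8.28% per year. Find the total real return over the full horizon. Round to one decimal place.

The annual real rate is (1+2.3%)/(1+8.28%) − 1 = -5.5227%.
Compounded over 5 years: (1 + -0.055227)^5 − 1 ≈ -0.24727.

-24.7%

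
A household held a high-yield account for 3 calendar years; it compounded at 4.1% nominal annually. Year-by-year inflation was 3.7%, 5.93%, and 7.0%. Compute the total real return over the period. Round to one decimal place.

Cumulative inflation factor: 1.037 × 1.0593 × 1.070 ≈ 1.17539.
Nominal growth factor: 1.12811. Real growth factor = 1.12811 / 1.17539 ≈ 0.95978.
Total real return ≈ -4.0222%.

-4.0%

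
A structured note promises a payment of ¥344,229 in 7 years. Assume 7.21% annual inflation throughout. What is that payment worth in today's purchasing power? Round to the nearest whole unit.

Price-level factor over 7 years: (1 + 7.21%)^7 ≈ 1.6279725287.
Purchasing power today: ¥344,229 divided by that factor.

¥211,446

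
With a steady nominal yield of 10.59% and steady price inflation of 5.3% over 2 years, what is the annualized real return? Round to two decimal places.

5.02%

With constant rates the annual real return is the same each year: (1+10.59%)/(1+5.3%) − 1 = 0.05024.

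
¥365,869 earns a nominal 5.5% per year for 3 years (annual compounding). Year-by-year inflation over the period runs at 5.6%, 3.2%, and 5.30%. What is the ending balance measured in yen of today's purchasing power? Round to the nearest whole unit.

¥374,379

Nominal value at maturity: ¥365,869 × (1 + 5.5%)^3 ≈ ¥429,619.
Price-level factor over 3 years: 1.056 × 1.032 × 1.0530 = 1.147550976.
Dividing the nominal maturity value by the price-level factor gives the value in today's money.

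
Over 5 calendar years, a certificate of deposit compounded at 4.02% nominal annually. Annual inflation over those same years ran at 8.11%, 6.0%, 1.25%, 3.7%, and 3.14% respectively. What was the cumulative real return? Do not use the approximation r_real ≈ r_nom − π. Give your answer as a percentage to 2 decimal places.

-1.87%

Cumulative inflation factor: 1.0811 × 1.060 × 1.0125 × 1.037 × 1.0314 ≈ 1.24100.
Nominal growth factor: 1.21782. Real growth factor = 1.21782 / 1.24100 ≈ 0.98132.
Total real return ≈ -1.8678%.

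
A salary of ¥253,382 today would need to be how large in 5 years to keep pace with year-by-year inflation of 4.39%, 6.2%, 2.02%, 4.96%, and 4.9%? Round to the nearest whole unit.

¥315,532

Cumulative price-level factor: 1.0439 × 1.062 × 1.0202 × 1.0496 × 1.049 ≈ 1.2452829552.
Multiplying ¥253,382 by the price-level factor gives the future nominal sum.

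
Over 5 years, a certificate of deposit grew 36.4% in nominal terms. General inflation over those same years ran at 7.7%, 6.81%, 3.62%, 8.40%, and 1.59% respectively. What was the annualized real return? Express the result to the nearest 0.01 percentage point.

0.77%

Cumulative inflation factor: 1.077 × 1.0681 × 1.0362 × 1.0840 × 1.0159 ≈ 1.31266.
Nominal growth factor: 1.36400. Real growth factor = 1.36400 / 1.31266 ≈ 1.03911.
Annualized: 1.03911^(1/5) − 1 ≈ 0.00770.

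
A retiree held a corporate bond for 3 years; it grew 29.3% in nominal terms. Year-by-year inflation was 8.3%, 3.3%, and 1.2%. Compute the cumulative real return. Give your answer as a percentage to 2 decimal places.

14.21%

Cumulative inflation factor: 1.083 × 1.033 × 1.012 ≈ 1.13216.
Nominal growth factor: 1.29300. Real growth factor = 1.29300 / 1.13216 ≈ 1.14206.
Total real return ≈ 14.2061%.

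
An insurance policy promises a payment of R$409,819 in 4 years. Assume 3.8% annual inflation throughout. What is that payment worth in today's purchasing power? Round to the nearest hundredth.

R$353,022.73

Price-level factor over 4 years: (1 + 3.8%)^4 ≈ 1.1608855731.
Purchasing power today: R$409,819 divided by that factor.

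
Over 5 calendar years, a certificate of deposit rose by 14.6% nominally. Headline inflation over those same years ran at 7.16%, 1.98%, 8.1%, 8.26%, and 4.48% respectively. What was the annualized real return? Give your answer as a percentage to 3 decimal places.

Cumulative inflation factor: 1.0716 × 1.0198 × 1.081 × 1.0826 × 1.0448 ≈ 1.33621.
Nominal growth factor: 1.14600. Real growth factor = 1.14600 / 1.33621 ≈ 0.85765.
Annualized: 0.85765^(1/5) − 1 ≈ -0.03025.

-3.025%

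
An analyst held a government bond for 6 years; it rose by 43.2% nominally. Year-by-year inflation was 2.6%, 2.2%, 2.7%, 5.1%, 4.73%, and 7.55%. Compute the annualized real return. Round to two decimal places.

Cumulative inflation factor: 1.026 × 1.022 × 1.027 × 1.051 × 1.0473 × 1.0755 ≈ 1.27483.
Nominal growth factor: 1.43200. Real growth factor = 1.43200 / 1.27483 ≈ 1.12329.
Annualized: 1.12329^(1/6) − 1 ≈ 0.01957.

1.96%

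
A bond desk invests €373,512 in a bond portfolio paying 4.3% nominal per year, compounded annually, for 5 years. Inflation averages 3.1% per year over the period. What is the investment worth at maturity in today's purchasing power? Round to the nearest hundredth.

Nominal value at maturity: €373,512 × (1 + 4.3%)^5 ≈ €461,026.72.
Price-level factor over 5 years: (1 + 3.1%)^5 ≈ 1.1649125562.
The maturity value deflated by that factor is the answer in today's purchasing power.

€395,760.80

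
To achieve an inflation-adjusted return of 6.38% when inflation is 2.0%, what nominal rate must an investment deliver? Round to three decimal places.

8.508%

By the Fisher equation, 1 + r_nom = (1 + 6.38%)(1 + 2.0%) = 1.0638 × 1.020 = 1.085076.
So r_nom = 8.5076%.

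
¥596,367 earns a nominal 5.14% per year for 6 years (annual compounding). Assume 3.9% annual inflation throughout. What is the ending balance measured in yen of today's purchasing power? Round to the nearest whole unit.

¥640,366

Nominal value at maturity: ¥596,367 × (1 + 5.14%)^6 ≈ ¥805,604.
Price-level factor over 6 years: (1 + 3.9%)^6 ≈ 1.2580366265.
Dividing the nominal maturity value by the price-level factor gives the value in today's money.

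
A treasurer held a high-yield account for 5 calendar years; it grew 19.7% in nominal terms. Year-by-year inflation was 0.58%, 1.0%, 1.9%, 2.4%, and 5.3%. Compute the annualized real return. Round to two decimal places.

Cumulative inflation factor: 1.0058 × 1.010 × 1.019 × 1.024 × 1.053 ≈ 1.11618.
Nominal growth factor: 1.19700. Real growth factor = 1.19700 / 1.11618 ≈ 1.07240.
Annualized: 1.07240^(1/5) − 1 ≈ 0.01408.

1.41%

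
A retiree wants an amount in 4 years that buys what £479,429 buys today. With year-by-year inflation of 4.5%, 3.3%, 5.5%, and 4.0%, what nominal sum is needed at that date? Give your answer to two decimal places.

£567,840.95

Cumulative price-level factor: 1.045 × 1.033 × 1.055 × 1.040 = 1.184410942.
The nominal amount required is £479,429 scaled up by that factor.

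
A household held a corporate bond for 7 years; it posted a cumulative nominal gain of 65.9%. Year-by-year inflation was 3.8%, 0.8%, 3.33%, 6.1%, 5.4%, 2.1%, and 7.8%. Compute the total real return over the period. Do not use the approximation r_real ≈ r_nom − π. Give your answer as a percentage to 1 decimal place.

24.7%

Cumulative inflation factor: 1.038 × 1.008 × 1.0333 × 1.061 × 1.054 × 1.021 × 1.078 ≈ 1.33071.
Nominal growth factor: 1.65900. Real growth factor = 1.65900 / 1.33071 ≈ 1.24670.
Total real return ≈ 24.6699%.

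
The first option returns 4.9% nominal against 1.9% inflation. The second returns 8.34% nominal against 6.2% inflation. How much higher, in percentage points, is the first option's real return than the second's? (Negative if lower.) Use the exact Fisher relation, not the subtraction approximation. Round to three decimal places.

0.929

The first option real return: 1.049/1.019 − 1 = 2.9441%.
The second real return: 1.0834/1.062 − 1 = 2.0151%.
Difference: 2.9441 − 2.0151 = 0.9290 pp.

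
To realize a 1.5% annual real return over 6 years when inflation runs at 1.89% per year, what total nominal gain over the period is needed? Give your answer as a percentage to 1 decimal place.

Required annual nominal rate: (1+1.5%)(1+1.89%) − 1 = 3.41835%.
Cumulative over 6 years: (1 + 0.0341835)^6 − 1 ≈ 0.22345.

22.3%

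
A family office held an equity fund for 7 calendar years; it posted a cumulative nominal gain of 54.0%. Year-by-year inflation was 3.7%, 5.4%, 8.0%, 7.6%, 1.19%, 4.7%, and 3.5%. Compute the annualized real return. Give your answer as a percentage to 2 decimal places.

1.45%

Cumulative inflation factor: 1.037 × 1.054 × 1.080 × 1.076 × 1.0119 × 1.047 × 1.035 ≈ 1.39277.
Nominal growth factor: 1.54000. Real growth factor = 1.54000 / 1.39277 ≈ 1.10571.
Annualized: 1.10571^(1/7) − 1 ≈ 0.01446.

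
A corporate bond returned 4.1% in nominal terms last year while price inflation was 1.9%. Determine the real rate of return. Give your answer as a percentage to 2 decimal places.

Real return via the Fisher equation: (1 + 4.1%)/(1 + 1.9%) − 1 = 1.041/1.019 − 1 ≈ 0.02159.

2.16%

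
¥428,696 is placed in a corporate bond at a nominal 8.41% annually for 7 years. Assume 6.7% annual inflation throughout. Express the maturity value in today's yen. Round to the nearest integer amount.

Nominal value at maturity: ¥428,696 × (1 + 8.41%)^7 ≈ ¥754,458.
Price-level factor over 7 years: (1 + 6.7%)^7 ≈ 1.5745299861.
Dividing the nominal maturity value by the price-level factor gives the value in today's money.

¥479,164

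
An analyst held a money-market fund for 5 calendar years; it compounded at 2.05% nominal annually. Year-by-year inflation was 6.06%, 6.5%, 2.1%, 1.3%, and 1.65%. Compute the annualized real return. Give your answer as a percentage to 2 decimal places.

Cumulative inflation factor: 1.0606 × 1.065 × 1.021 × 1.013 × 1.0165 ≈ 1.18753.
Nominal growth factor: 1.10679. Real growth factor = 1.10679 / 1.18753 ≈ 0.93201.
Annualized: 0.93201^(1/5) − 1 ≈ -0.01398.

-1.40%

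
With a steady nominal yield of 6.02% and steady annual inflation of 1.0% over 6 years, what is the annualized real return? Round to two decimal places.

4.97%

With constant rates the annual real return is the same each year: (1+6.02%)/(1+1.0%) − 1 = 0.04970.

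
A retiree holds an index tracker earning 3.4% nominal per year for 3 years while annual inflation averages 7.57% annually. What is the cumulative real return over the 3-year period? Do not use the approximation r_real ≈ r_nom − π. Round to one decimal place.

The annual real rate is (1+3.4%)/(1+7.57%) − 1 = -3.8765%.
Compounded over 3 years: (1 + -0.038765)^3 − 1 ≈ -0.11185.

-11.2%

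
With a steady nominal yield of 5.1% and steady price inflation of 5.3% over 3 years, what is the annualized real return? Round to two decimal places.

-0.19%

With constant rates the annual real return is the same each year: (1+5.1%)/(1+5.3%) − 1 = -0.00190.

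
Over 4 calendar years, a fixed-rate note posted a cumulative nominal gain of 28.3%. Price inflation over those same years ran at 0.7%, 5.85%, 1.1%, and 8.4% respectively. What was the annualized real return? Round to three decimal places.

Cumulative inflation factor: 1.007 × 1.0585 × 1.011 × 1.084 ≈ 1.16816.
Nominal growth factor: 1.28300. Real growth factor = 1.28300 / 1.16816 ≈ 1.09831.
Annualized: 1.09831^(1/4) − 1 ≈ 0.02372.

2.372%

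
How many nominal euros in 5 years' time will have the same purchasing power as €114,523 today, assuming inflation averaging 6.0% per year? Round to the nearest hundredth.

Cumulative price-level factor: (1+6.0%)^5 = 1.3382255776.
The nominal amount required is €114,523 scaled up by that factor.

€153,257.61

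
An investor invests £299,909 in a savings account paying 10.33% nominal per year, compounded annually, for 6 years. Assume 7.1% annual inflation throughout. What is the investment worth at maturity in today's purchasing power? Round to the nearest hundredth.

Nominal value at maturity: £299,909 × (1 + 10.33%)^6 ≈ £540,942.63.
Price-level factor over 6 years: (1 + 7.1%)^6 ≈ 1.5091653487.
Dividing the nominal maturity value by the price-level factor gives the value in today's money.

£358,438.28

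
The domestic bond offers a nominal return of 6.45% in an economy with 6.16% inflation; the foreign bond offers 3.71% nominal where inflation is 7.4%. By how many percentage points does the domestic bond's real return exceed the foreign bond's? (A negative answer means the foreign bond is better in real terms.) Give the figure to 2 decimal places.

The domestic bond real return: 1.0645/1.0616 − 1 = 0.273%.
The foreign bond real return: 1.0371/1.074 − 1 = -3.436%.
Difference: 0.273 − (-3.436) = 3.709 pp.

3.71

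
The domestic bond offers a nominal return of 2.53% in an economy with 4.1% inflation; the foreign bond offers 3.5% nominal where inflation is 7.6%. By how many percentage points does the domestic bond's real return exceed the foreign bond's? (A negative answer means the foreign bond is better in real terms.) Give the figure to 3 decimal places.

The domestic bond real return: 1.0253/1.041 − 1 = -1.5082%.
The foreign bond real return: 1.035/1.076 − 1 = -3.8104%.
Difference: -1.5082 − (-3.8104) = 2.3022 pp.

2.302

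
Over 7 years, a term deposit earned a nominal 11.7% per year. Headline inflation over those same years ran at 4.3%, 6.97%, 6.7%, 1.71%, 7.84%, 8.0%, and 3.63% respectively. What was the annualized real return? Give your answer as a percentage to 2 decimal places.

Cumulative inflation factor: 1.043 × 1.0697 × 1.067 × 1.0171 × 1.0784 × 1.080 × 1.0363 ≈ 1.46138.
Nominal growth factor: 2.16956. Real growth factor = 2.16956 / 1.46138 ≈ 1.48460.
Annualized: 1.48460^(1/7) − 1 ≈ 0.05807.

5.81%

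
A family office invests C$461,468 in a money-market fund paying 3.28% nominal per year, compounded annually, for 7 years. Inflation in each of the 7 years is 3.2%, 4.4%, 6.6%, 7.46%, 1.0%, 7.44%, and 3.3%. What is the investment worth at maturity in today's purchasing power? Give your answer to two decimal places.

Nominal value at maturity: C$461,468 × (1 + 3.28%)^7 ≈ C$578,435.84.
Price-level factor over 7 years: 1.032 × 1.044 × 1.066 × 1.0746 × 1.010 × 1.0744 × 1.033 ≈ 1.3834769629.
Dividing the nominal maturity value by the price-level factor gives the value in today's money.

C$418,102.98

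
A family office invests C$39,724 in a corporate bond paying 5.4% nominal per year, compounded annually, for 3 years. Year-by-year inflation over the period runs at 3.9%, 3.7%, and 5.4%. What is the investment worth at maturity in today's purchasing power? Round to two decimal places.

C$40,958.11

Nominal value at maturity: C$39,724 × (1 + 5.4%)^3 ≈ C$46,513.05.
Price-level factor over 3 years: 1.039 × 1.037 × 1.054 = 1.135624922.
The maturity value deflated by that factor is the answer in today's purchasing power.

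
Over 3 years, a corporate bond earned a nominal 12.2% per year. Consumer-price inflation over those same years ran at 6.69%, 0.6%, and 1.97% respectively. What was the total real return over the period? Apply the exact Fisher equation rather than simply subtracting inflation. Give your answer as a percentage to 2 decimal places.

Cumulative inflation factor: 1.0669 × 1.006 × 1.0197 ≈ 1.09445.
Nominal growth factor: 1.41247. Real growth factor = 1.41247 / 1.09445 ≈ 1.29058.
Total real return ≈ 29.0579%.

29.06%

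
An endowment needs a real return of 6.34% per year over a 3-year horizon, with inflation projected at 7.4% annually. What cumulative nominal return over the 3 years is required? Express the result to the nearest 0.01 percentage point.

48.97%

Required annual nominal rate: (1+6.34%)(1+7.4%) − 1 = 14.20916%.
Cumulative over 3 years: (1 + 0.1420916)^3 − 1 ≈ 0.48971.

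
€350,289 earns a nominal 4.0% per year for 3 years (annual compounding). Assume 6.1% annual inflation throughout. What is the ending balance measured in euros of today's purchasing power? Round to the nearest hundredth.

€329,898.52

Nominal value at maturity: €350,289 × (1 + 4.0%)^3 ≈ €394,027.49.
Price-level factor over 3 years: (1 + 6.1%)^3 = 1.194389981.
The maturity value deflated by that factor is the answer in today's purchasing power.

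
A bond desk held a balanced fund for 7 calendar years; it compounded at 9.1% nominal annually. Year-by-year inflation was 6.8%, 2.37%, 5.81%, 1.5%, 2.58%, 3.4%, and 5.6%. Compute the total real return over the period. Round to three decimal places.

Cumulative inflation factor: 1.068 × 1.0237 × 1.0581 × 1.015 × 1.0258 × 1.034 × 1.056 ≈ 1.31518.
Nominal growth factor: 1.83981. Real growth factor = 1.83981 / 1.31518 ≈ 1.39891.
Total real return ≈ 39.8909%.

39.891%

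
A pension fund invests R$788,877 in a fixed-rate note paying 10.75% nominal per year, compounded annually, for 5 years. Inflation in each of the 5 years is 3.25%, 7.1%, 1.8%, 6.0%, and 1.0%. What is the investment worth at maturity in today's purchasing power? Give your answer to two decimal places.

R$1,090,619.91

Nominal value at maturity: R$788,877 × (1 + 10.75%)^5 ≈ R$1,314,401.27.
Price-level factor over 5 years: 1.0325 × 1.071 × 1.018 × 1.060 × 1.010 ≈ 1.2051873047.
The maturity value deflated by that factor is the answer in today's purchasing power.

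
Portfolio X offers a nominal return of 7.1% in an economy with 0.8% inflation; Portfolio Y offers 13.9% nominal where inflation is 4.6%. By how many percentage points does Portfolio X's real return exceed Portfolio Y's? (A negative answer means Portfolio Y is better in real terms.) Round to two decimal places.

Portfolio X real return: 1.071/1.008 − 1 = 6.250%.
Portfolio Y real return: 1.139/1.046 − 1 = 8.891%.
Difference: 6.250 − 8.891 = -2.641 pp.

-2.64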